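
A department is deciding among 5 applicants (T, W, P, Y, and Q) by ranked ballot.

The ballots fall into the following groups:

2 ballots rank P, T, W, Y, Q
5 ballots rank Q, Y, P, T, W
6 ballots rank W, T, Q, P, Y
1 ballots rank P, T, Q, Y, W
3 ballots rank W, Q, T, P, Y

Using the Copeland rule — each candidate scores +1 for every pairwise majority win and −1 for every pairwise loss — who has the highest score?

W

Pairwise results:
  T vs W: W wins 9–8.
  T vs P: T wins 9–8.
  T vs Y: T wins 12–5.
  T vs Q: T wins 9–8.
  W vs P: W wins 9–8.
  W vs Y: W wins 11–6.
  W vs Q: W wins 11–6.
  P vs Y: P wins 12–5.
  P vs Q: Q wins 14–3.
  Y vs Q: Q wins 15–2.
Copeland scores (wins − losses):
  T: 3 − 1 = 2
  W: 4 − 0 = 4
  P: 1 − 3 = -2
  Y: 0 − 4 = -4
  Q: 2 − 2 = 0
W has the best Copeland score.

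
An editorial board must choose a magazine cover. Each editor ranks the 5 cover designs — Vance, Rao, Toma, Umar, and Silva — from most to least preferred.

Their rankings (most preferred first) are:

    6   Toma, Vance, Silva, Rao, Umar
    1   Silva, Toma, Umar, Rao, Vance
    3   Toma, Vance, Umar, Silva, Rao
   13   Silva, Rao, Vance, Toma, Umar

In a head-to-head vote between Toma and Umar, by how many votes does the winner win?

Ballots ranking Toma above Umar: 6+1+3+13 = 23.
Ballots ranking Umar above Toma: 0.
Toma wins 23–0, a margin of 23.

23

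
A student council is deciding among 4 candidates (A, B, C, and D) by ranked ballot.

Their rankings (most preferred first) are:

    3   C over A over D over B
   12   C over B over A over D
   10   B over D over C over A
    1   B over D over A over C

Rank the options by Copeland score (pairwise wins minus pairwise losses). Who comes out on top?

C

Pairwise results:
  A vs B: B wins 23–3.
  A vs C: C wins 25–1.
  A vs D: A wins 15–11.
  B vs C: C wins 15–11.
  B vs D: B wins 23–3.
  C vs D: C wins 15–11.
Copeland scores (wins − losses):
  A: 1 − 2 = -1
  B: 2 − 1 = 1
  C: 3 − 0 = 3
  D: 0 − 3 = -3
C has the best Copeland score.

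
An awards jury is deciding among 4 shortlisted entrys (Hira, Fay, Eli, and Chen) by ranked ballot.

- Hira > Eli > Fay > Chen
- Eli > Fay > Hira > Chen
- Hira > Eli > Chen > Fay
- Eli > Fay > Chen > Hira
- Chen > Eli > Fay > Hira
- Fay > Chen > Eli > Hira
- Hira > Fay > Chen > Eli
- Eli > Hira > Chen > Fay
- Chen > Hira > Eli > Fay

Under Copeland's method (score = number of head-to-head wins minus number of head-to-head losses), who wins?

Pairwise results:
  Hira vs Fay: Hira wins 5–4.
  Hira vs Eli: Eli wins 5–4.
  Hira vs Chen: Hira wins 5–4.
  Fay vs Eli: Eli wins 7–2.
  Fay vs Chen: Fay wins 5–4.
  Eli vs Chen: Eli wins 5–4.
Copeland scores (wins − losses):
  Hira: 2 − 1 = 1
  Fay: 1 − 2 = -1
  Eli: 3 − 0 = 3
  Chen: 0 − 3 = -3
Eli has the best Copeland score.

Eli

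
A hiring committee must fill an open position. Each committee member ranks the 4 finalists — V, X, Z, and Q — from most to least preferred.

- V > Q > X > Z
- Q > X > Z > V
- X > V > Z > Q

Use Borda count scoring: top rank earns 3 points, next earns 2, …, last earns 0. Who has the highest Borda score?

Borda scores:
  V: 3 + 0 + 2 = 5
  X: 1 + 2 + 3 = 6
  Z: 0 + 1 + 1 = 2
  Q: 2 + 3 + 0 = 5
X has the highest total.

X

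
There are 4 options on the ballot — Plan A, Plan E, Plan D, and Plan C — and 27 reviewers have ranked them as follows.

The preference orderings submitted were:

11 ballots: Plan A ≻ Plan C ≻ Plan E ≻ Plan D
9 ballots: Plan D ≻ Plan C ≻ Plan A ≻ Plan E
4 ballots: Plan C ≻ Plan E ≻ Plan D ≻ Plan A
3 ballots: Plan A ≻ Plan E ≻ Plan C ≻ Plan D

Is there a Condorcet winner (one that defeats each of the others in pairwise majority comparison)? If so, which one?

Plan A

Head-to-head results (27 voters total):
Plan A vs Plan E: Plan A wins 23–4.
Plan A vs Plan D: Plan A wins 14–13.
Plan A vs Plan C: Plan A wins 14–13.
Plan E vs Plan D: Plan E wins 18–9.
Plan E vs Plan C: Plan C wins 24–3.
Plan D vs Plan C: Plan C wins 18–9.
Plan A beats each rival — Plan E (23–4), Plan D (14–13), Plan C (14–13) — so Plan A is the Condorcet winner.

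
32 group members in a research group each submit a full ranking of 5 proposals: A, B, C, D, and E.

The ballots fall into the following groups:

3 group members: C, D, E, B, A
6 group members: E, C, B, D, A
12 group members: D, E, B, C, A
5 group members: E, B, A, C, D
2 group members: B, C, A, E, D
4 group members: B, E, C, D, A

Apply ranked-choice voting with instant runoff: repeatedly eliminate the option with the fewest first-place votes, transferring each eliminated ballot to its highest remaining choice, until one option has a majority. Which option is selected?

Round 1: D 12, E 11, B 6, C 3, A 0. A has the fewest and is eliminated.
Round 2: D 12, E 11, B 6, C 3. C has the fewest and is eliminated.
Round 3: D 15, E 11, B 6. B has the fewest and is eliminated.
Round 4: E 17, D 15. E has a majority.

E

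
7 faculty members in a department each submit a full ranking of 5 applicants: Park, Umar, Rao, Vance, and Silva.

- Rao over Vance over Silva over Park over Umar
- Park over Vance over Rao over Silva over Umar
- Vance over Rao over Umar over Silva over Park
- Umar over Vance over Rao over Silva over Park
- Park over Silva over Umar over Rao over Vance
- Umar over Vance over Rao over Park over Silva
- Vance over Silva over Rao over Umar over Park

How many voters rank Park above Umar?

3

Ballots ranking Park above Umar: 3.
Ballots ranking Umar above Park: 4.
So 3 of 7 voters prefer Park to Umar.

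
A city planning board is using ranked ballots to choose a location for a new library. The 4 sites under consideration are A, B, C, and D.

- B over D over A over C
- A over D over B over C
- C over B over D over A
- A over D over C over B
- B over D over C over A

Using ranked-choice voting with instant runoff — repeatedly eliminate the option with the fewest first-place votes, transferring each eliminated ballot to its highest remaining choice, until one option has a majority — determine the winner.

Round 1: A 2, B 2, C 1, D 0. D has the fewest and is eliminated.
Round 2: A 2, B 2, C 1. C has the fewest and is eliminated.
Round 3: B 3, A 2. B has a majority.

B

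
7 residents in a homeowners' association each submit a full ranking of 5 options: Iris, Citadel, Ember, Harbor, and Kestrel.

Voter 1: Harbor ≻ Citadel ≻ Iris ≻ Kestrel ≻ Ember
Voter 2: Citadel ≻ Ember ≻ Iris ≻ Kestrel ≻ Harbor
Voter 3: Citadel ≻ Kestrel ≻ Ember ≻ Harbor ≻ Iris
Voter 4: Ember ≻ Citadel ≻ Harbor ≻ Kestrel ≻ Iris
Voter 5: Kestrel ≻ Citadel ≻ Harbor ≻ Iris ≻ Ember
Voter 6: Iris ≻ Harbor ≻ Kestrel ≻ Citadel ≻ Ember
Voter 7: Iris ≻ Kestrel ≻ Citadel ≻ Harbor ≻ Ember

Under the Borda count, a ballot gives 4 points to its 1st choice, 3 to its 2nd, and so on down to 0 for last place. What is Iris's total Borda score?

Borda scores:
  Iris: 2 + 2 + 0 + 0 + 1 + 4 + 4 = 13
  Citadel: 3 + 4 + 4 + 3 + 3 + 1 + 2 = 20
  Ember: 0 + 3 + 2 + 4 + 0 + 0 + 0 = 9
  Harbor: 4 + 0 + 1 + 2 + 2 + 3 + 1 = 13
  Kestrel: 1 + 1 + 3 + 1 + 4 + 2 + 3 = 15

13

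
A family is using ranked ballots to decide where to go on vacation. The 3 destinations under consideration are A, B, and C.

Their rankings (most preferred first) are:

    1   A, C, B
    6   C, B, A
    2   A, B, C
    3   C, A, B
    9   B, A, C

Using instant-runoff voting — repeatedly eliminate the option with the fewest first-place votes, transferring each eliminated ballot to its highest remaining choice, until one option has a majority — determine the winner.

Round 1: B 9, C 9, A 3. A has the fewest and is eliminated.
Round 2: B 11, C 10. B has a majority.

B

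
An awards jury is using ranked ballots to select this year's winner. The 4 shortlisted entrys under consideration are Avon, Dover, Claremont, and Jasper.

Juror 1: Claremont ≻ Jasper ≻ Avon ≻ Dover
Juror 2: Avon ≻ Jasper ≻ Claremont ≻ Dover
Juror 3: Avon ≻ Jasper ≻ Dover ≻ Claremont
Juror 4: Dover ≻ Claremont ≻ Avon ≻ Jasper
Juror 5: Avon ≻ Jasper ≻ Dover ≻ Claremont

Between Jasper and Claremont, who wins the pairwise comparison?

Jasper

Ballots ranking Jasper above Claremont: 3.
Ballots ranking Claremont above Jasper: 2.
Jasper wins the head-to-head, 3–2.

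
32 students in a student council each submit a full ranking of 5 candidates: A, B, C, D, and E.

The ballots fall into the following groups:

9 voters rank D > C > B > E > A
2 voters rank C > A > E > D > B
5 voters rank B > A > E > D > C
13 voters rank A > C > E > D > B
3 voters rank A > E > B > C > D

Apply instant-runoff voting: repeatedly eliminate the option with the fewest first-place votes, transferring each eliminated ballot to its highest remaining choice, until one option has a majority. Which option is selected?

A

Round 1: A 16, D 9, B 5, C 2, E 0. E has the fewest and is eliminated.
Round 2: A 16, D 9, B 5, C 2. C has the fewest and is eliminated.
Round 3: A 18, D 9, B 5. A has a majority.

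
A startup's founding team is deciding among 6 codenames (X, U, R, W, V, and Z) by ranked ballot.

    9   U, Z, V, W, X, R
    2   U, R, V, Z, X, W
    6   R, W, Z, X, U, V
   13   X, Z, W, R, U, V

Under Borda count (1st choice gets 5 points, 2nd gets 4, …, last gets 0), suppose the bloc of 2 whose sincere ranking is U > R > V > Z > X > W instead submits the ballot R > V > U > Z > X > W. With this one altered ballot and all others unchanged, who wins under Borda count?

Borda totals with the altered ballot: X 88, U 70, R 66, W 81, V 35, Z 110.
The winner is unchanged: still Z.

Z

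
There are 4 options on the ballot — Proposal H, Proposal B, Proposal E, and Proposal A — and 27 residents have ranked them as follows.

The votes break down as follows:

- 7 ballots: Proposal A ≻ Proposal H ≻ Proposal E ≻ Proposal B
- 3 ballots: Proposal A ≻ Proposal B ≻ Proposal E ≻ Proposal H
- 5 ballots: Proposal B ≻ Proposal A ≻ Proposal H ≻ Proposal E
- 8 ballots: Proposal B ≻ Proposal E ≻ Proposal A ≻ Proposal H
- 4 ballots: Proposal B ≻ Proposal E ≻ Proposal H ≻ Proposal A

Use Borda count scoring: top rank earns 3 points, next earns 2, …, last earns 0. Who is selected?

Borda scores:
  Proposal H: 7·2 + 3·0 + 5·1 + 8·0 + 4·1 = 23
  Proposal B: 7·0 + 3·2 + 5·3 + 8·3 + 4·3 = 57
  Proposal E: 7·1 + 3·1 + 5·0 + 8·2 + 4·2 = 34
  Proposal A: 7·3 + 3·3 + 5·2 + 8·1 + 4·0 = 48
Proposal B has the highest total.

Proposal B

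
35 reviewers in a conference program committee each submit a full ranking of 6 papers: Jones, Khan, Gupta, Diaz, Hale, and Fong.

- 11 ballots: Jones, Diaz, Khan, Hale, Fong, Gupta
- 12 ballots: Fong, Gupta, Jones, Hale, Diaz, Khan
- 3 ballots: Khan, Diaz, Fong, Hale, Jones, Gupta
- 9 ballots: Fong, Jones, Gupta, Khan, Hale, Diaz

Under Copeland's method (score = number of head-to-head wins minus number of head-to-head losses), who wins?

Pairwise results:
  Jones vs Khan: Jones wins 32–3.
  Jones vs Gupta: Jones wins 23–12.
  Jones vs Diaz: Jones wins 32–3.
  Jones vs Hale: Jones wins 32–3.
  Jones vs Fong: Fong wins 24–11.
  Khan vs Gupta: Gupta wins 21–14.
  Khan vs Diaz: Diaz wins 23–12.
  Khan vs Hale: Khan wins 23–12.
  Khan vs Fong: Fong wins 21–14.
  Gupta vs Diaz: Gupta wins 21–14.
  Gupta vs Hale: Gupta wins 21–14.
  Gupta vs Fong: Fong wins 35–0.
  Diaz vs Hale: Hale wins 21–14.
  Diaz vs Fong: Fong wins 21–14.
  Hale vs Fong: Fong wins 24–11.
Copeland scores (wins − losses):
  Jones: 4 − 1 = 3
  Khan: 1 − 4 = -3
  Gupta: 3 − 2 = 1
  Diaz: 1 − 4 = -3
  Hale: 1 − 4 = -3
  Fong: 5 − 0 = 5
Fong has the best Copeland score.

Fong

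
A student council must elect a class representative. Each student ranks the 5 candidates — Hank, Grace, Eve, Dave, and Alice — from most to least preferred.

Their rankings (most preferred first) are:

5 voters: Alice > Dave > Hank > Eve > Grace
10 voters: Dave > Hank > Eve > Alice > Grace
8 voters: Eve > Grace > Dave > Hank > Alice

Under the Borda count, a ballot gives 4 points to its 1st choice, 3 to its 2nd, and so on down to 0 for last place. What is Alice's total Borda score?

Borda scores:
  Hank: 5·2 + 10·3 + 8·1 = 48
  Grace: 5·0 + 10·0 + 8·3 = 24
  Eve: 5·1 + 10·2 + 8·4 = 57
  Dave: 5·3 + 10·4 + 8·2 = 71
  Alice: 5·4 + 10·1 + 8·0 = 30

30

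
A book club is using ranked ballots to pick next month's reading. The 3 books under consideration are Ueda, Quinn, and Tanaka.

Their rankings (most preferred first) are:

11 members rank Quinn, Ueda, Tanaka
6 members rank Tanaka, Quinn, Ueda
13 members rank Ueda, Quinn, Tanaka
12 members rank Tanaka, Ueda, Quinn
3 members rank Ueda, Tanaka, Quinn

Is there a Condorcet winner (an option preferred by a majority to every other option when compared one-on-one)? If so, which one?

Head-to-head results (45 voters total):
Ueda vs Quinn: Ueda wins 28–17.
Ueda vs Tanaka: Ueda wins 27–18.
Quinn vs Tanaka: Quinn wins 24–21.
Ueda beats each rival — Quinn (28–17), Tanaka (27–18) — so Ueda is the Condorcet winner.

Ueda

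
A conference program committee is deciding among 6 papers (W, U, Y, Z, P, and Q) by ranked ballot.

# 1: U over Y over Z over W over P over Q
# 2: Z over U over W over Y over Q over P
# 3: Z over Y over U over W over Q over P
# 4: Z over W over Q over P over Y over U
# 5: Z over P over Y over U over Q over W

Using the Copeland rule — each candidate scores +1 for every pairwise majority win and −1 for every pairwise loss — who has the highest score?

Z

Pairwise results:
  W vs U: U wins 4–1.
  W vs Y: Y wins 3–2.
  W vs Z: Z wins 5–0.
  W vs P: W wins 4–1.
  W vs Q: W wins 4–1.
  U vs Y: Y wins 3–2.
  U vs Z: Z wins 4–1.
  U vs P: U wins 3–2.
  U vs Q: U wins 4–1.
  Y vs Z: Z wins 4–1.
  Y vs P: Y wins 3–2.
  Y vs Q: Y wins 4–1.
  Z vs P: Z wins 5–0.
  Z vs Q: Z wins 5–0.
  P vs Q: Q wins 3–2.
Copeland scores (wins − losses):
  W: 2 − 3 = -1
  U: 3 − 2 = 1
  Y: 4 − 1 = 3
  Z: 5 − 0 = 5
  P: 0 − 5 = -5
  Q: 1 − 4 = -3
Z has the best Copeland score.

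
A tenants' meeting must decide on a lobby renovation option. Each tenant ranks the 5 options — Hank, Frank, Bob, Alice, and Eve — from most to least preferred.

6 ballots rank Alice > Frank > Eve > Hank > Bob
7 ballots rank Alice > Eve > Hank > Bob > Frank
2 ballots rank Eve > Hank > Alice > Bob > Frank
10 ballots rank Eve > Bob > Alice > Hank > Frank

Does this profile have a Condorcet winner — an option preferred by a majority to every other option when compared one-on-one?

Head-to-head results (25 voters total):
Hank vs Frank: Hank wins 19–6.
Hank vs Bob: Hank wins 15–10.
Hank vs Alice: Alice wins 23–2.
Hank vs Eve: Eve wins 25–0.
Frank vs Bob: Bob wins 19–6.
Frank vs Alice: Alice wins 25–0.
Frank vs Eve: Eve wins 19–6.
Bob vs Alice: Alice wins 15–10.
Bob vs Eve: Eve wins 25–0.
Alice vs Eve: Alice wins 13–12.
Alice beats each rival — Hank (23–2), Frank (25–0), Bob (15–10), Eve (13–12) — so Alice is the Condorcet winner.

Yes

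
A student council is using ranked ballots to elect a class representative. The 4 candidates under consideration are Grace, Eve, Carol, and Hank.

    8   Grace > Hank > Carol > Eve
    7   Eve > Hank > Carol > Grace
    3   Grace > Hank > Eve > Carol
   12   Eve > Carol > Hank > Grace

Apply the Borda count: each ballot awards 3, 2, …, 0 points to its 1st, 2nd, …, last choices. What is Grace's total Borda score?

33

Borda scores:
  Grace: 8·3 + 7·0 + 3·3 + 12·0 = 33
  Eve: 8·0 + 7·3 + 3·1 + 12·3 = 60
  Carol: 8·1 + 7·1 + 3·0 + 12·2 = 39
  Hank: 8·2 + 7·2 + 3·2 + 12·1 = 48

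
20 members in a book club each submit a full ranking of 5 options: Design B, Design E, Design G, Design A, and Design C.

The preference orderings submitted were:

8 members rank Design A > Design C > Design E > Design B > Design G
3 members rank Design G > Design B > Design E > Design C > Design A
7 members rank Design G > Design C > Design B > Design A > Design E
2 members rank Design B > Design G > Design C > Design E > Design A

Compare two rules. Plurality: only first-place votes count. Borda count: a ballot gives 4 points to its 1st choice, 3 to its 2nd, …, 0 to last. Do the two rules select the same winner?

No

Plurality first-place counts: Design B 2, Design E 0, Design G 10, Design A 8, Design C 0 → Design G.
Borda totals: Design B 39, Design E 24, Design G 46, Design A 39, Design C 52 → Design C.
The two rules disagree: plurality picks Design G, Borda picks Design C.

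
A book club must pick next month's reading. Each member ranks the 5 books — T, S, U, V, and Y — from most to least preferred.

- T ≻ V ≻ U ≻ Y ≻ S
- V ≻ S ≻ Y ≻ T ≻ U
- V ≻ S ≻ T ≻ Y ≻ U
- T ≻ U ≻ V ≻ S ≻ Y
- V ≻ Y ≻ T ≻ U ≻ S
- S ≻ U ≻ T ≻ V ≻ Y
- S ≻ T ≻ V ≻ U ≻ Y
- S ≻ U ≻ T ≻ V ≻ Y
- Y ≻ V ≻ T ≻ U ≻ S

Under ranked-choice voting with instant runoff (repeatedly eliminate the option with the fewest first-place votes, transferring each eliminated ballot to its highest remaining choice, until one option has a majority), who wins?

Round 1: S 3, V 3, T 2, Y 1, U 0. U has the fewest and is eliminated.
Round 2: S 3, V 3, T 2, Y 1. Y has the fewest and is eliminated.
Round 3: V 4, S 3, T 2. T has the fewest and is eliminated.
Round 4: V 6, S 3. V has a majority.

V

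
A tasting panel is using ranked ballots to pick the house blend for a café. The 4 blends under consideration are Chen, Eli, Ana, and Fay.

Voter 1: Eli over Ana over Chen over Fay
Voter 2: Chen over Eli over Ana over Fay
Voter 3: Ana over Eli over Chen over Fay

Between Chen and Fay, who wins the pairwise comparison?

Ballots ranking Chen above Fay: 3.
Ballots ranking Fay above Chen: 0.
Chen wins the head-to-head, 3–0.

Chen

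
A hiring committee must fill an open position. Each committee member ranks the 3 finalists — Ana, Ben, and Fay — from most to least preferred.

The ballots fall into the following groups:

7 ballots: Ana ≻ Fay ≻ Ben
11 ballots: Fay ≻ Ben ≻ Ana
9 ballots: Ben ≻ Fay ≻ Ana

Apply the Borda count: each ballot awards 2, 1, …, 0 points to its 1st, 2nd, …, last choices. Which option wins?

Borda scores:
  Ana: 7·2 + 11·0 + 9·0 = 14
  Ben: 7·0 + 11·1 + 9·2 = 29
  Fay: 7·1 + 11·2 + 9·1 = 38
Fay has the highest total.

Fay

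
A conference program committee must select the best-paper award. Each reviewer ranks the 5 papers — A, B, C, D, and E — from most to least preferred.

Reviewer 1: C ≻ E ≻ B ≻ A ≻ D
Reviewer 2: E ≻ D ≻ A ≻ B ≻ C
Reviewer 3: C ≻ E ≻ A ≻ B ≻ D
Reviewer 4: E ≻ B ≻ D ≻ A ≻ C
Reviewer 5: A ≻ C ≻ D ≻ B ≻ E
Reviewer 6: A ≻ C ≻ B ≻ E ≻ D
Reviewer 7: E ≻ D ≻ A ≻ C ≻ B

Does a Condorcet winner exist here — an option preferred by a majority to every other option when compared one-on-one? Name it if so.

Head-to-head results (7 voters total):
A vs B: A wins 5–2.
A vs C: A wins 5–2.
A vs D: A wins 4–3.
A vs E: E wins 5–2.
B vs C: C wins 5–2.
B vs D: B wins 4–3.
B vs E: E wins 5–2.
C vs D: C wins 4–3.
C vs E: C wins 4–3.
D vs E: E wins 6–1.
No candidate beats all others: A beats C beats E beats A, a majority cycle.

There is no Condorcet winner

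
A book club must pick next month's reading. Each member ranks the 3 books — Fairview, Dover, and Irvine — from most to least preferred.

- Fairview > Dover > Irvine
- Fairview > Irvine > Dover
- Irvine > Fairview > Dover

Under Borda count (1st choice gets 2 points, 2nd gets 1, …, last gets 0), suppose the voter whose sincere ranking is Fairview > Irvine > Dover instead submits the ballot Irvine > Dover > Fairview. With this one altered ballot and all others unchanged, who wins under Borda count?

Irvine

Borda totals with the altered ballot: Fairview 3, Dover 2, Irvine 4.
The switch changes the winner from Fairview to Irvine.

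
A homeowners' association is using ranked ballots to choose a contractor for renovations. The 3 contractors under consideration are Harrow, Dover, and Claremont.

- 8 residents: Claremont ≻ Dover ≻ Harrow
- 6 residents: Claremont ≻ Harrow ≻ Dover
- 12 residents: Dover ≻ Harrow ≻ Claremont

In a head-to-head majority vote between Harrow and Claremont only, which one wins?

Ballots ranking Harrow above Claremont: 12.
Ballots ranking Claremont above Harrow: 8+6 = 14.
Claremont wins the head-to-head, 14–12.

Claremont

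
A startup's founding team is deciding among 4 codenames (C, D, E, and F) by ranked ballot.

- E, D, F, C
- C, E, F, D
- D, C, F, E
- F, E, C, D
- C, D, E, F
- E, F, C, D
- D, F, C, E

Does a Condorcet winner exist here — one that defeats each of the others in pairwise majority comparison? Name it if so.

Head-to-head results (7 voters total):
C vs D: C wins 4–3.
C vs E: C wins 4–3.
C vs F: F wins 4–3.
D vs E: E wins 4–3.
D vs F: D wins 4–3.
E vs F: E wins 4–3.
No candidate beats all others: C beats D beats F beats C, a majority cycle.

No Condorcet winner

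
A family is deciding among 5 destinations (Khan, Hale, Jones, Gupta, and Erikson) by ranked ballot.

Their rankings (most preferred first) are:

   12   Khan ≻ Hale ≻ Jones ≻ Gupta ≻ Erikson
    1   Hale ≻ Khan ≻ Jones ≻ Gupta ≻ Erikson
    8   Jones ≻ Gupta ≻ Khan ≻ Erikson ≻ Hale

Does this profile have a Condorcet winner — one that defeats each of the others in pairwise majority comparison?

Yes

Head-to-head results (21 voters total):
Khan vs Hale: Khan wins 20–1.
Khan vs Jones: Khan wins 13–8.
Khan vs Gupta: Khan wins 13–8.
Khan vs Erikson: Khan wins 21–0.
Hale vs Jones: Hale wins 13–8.
Hale vs Gupta: Hale wins 13–8.
Hale vs Erikson: Hale wins 13–8.
Jones vs Gupta: Jones wins 21–0.
Jones vs Erikson: Jones wins 21–0.
Gupta vs Erikson: Gupta wins 21–0.
Khan beats each rival — Hale (20–1), Jones (13–8), Gupta (13–8), Erikson (21–0) — so Khan is the Condorcet winner.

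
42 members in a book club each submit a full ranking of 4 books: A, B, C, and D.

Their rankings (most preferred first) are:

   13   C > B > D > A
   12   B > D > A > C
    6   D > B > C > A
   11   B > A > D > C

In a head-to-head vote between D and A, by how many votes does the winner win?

Ballots ranking D above A: 13+12+6 = 31.
Ballots ranking A above D: 11.
D wins 31–11, a margin of 20.

20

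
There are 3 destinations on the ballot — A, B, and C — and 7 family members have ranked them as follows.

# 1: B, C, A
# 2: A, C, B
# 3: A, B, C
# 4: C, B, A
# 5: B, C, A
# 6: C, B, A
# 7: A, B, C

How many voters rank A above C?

Ballots ranking A above C: 3.
Ballots ranking C above A: 4.
So 3 of 7 voters prefer A to C.

3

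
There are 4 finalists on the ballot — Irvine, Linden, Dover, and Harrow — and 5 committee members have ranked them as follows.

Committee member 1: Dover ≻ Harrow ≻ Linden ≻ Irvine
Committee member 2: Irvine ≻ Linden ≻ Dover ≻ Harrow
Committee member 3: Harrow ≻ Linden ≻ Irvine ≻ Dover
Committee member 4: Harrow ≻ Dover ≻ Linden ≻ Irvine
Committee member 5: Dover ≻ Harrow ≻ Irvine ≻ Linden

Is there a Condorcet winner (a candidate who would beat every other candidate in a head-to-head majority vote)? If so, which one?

Head-to-head results (5 voters total):
Irvine vs Linden: Linden wins 3–2.
Irvine vs Dover: Dover wins 3–2.
Irvine vs Harrow: Harrow wins 4–1.
Linden vs Dover: Dover wins 3–2.
Linden vs Harrow: Harrow wins 4–1.
Dover vs Harrow: Dover wins 3–2.
Dover beats each rival — Irvine (3–2), Linden (3–2), Harrow (3–2) — so Dover is the Condorcet winner.

Dover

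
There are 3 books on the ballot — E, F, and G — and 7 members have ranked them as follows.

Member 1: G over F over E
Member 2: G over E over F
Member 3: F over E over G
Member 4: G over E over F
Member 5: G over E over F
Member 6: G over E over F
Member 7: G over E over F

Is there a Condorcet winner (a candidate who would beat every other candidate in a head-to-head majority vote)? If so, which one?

Head-to-head results (7 voters total):
E vs F: E wins 5–2.
E vs G: G wins 6–1.
F vs G: G wins 6–1.
G beats each rival — E (6–1), F (6–1) — so G is the Condorcet winner.

G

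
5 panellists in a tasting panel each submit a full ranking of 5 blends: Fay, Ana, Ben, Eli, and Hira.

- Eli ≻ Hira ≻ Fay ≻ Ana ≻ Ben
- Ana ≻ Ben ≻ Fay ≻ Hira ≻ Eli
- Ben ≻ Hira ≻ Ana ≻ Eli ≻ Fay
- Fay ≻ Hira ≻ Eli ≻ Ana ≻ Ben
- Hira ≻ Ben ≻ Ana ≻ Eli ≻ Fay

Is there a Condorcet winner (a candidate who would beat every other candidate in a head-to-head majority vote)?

Head-to-head results (5 voters total):
Fay vs Ana: Ana wins 3–2.
Fay vs Ben: Ben wins 3–2.
Fay vs Eli: Eli wins 3–2.
Fay vs Hira: Hira wins 3–2.
Ana vs Ben: Ana wins 3–2.
Ana vs Eli: Ana wins 3–2.
Ana vs Hira: Hira wins 4–1.
Ben vs Eli: Ben wins 3–2.
Ben vs Hira: Hira wins 3–2.
Eli vs Hira: Hira wins 4–1.
Hira beats each rival — Fay (3–2), Ana (4–1), Ben (3–2), Eli (4–1) — so Hira is the Condorcet winner.

Yes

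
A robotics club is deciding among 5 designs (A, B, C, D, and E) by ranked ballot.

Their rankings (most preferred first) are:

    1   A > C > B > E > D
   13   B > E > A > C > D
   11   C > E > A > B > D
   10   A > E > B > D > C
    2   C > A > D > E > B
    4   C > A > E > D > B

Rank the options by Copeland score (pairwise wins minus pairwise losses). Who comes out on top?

Pairwise results:
  A vs B: A wins 28–13.
  A vs C: A wins 24–17.
  A vs D: A wins 41–0.
  A vs E: E wins 24–17.
  B vs C: B wins 23–18.
  B vs D: B wins 35–6.
  B vs E: E wins 27–14.
  C vs D: C wins 31–10.
  C vs E: E wins 23–18.
  D vs E: E wins 39–2.
Copeland scores (wins − losses):
  A: 3 − 1 = 2
  B: 2 − 2 = 0
  C: 1 − 3 = -2
  D: 0 − 4 = -4
  E: 4 − 0 = 4
E has the best Copeland score.

E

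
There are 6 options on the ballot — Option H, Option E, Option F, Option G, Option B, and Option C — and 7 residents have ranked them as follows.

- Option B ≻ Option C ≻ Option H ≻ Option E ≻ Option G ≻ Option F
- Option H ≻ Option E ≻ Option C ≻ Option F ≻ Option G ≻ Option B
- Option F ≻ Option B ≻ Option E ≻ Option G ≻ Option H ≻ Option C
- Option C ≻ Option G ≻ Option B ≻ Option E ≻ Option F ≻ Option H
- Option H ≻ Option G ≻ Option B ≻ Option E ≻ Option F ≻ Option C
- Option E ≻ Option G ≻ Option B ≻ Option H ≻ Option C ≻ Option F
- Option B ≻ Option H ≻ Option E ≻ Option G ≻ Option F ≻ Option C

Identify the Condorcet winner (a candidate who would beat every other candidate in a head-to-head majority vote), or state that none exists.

Head-to-head results (7 voters total):
Option H vs Option E: Option H wins 4–3.
Option H vs Option F: Option H wins 5–2.
Option H vs Option G: Option H wins 4–3.
Option H vs Option B: Option B wins 5–2.
Option H vs Option C: Option H wins 5–2.
Option E vs Option F: Option E wins 6–1.
Option E vs Option G: Option E wins 5–2.
Option E vs Option B: Option B wins 5–2.
Option E vs Option C: Option E wins 5–2.
Option F vs Option G: Option G wins 5–2.
Option F vs Option B: Option B wins 5–2.
Option F vs Option C: Option C wins 4–3.
Option G vs Option B: Option G wins 4–3.
Option G vs Option C: Option G wins 4–3.
Option B vs Option C: Option B wins 5–2.
No candidate beats all others: Option H beats Option G beats Option B beats Option H, a majority cycle.

None — there is no Condorcet winner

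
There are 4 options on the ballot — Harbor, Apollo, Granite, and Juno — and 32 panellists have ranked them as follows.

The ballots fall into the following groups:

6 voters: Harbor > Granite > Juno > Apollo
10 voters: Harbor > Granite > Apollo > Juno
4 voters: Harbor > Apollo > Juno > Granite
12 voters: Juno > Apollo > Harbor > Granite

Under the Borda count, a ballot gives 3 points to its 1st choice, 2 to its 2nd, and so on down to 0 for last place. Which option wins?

Harbor

Borda scores:
  Harbor: 6·3 + 10·3 + 4·3 + 12·1 = 72
  Apollo: 6·0 + 10·1 + 4·2 + 12·2 = 42
  Granite: 6·2 + 10·2 + 4·0 + 12·0 = 32
  Juno: 6·1 + 10·0 + 4·1 + 12·3 = 46
Harbor has the highest total.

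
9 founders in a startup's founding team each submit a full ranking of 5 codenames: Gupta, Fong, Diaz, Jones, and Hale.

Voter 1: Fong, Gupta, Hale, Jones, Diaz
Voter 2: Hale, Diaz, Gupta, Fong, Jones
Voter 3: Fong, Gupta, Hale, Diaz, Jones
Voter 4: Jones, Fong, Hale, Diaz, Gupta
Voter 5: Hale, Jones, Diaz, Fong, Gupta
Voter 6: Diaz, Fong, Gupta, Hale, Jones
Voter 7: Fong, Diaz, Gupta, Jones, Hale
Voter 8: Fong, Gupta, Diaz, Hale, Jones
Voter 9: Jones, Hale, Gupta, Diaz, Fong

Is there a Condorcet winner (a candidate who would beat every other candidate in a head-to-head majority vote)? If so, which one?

Fong

Head-to-head results (9 voters total):
Gupta vs Fong: Fong wins 7–2.
Gupta vs Diaz: Diaz wins 5–4.
Gupta vs Jones: Gupta wins 6–3.
Gupta vs Hale: Gupta wins 5–4.
Fong vs Diaz: Fong wins 5–4.
Fong vs Jones: Fong wins 6–3.
Fong vs Hale: Fong wins 6–3.
Diaz vs Jones: Diaz wins 5–4.
Diaz vs Hale: Hale wins 6–3.
Jones vs Hale: Hale wins 6–3.
Fong beats each rival — Gupta (7–2), Diaz (5–4), Jones (6–3), Hale (6–3) — so Fong is the Condorcet winner.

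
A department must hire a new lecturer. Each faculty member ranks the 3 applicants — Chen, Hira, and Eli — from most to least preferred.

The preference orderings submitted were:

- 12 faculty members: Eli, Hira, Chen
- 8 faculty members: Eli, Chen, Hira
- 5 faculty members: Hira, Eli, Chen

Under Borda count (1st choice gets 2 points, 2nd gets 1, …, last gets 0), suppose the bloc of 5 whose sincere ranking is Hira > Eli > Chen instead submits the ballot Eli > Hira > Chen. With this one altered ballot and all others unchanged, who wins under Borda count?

Eli

Borda totals with the altered ballot: Chen 8, Hira 17, Eli 50.
The winner is unchanged: still Eli.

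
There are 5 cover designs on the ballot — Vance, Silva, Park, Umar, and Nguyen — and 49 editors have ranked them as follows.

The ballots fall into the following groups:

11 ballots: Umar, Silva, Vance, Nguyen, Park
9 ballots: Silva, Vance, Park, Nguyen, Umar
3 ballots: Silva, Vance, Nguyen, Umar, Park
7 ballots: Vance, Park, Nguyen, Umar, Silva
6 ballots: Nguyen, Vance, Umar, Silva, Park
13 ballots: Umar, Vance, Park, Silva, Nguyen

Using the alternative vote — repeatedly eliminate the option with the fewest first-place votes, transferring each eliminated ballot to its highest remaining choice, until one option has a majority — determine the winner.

Vance

Round 1: Umar 24, Silva 12, Vance 7, Nguyen 6, Park 0. Park has the fewest and is eliminated.
Round 2: Umar 24, Silva 12, Vance 7, Nguyen 6. Nguyen has the fewest and is eliminated.
Round 3: Umar 24, Vance 13, Silva 12. Silva has the fewest and is eliminated.
Round 4: Vance 25, Umar 24. Vance has a majority.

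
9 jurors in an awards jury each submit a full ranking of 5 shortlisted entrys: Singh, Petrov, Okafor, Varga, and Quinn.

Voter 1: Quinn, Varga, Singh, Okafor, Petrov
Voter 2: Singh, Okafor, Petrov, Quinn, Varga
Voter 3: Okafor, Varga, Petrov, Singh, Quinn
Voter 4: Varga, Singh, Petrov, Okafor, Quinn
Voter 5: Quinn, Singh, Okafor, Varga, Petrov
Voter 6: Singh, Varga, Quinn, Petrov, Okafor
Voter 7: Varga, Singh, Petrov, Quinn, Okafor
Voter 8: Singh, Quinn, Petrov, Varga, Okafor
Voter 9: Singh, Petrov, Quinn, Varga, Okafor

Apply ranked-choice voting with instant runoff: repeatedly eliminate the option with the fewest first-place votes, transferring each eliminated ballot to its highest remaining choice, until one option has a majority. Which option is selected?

Round 1: Singh 4, Varga 2, Quinn 2, Okafor 1, Petrov 0. Petrov has the fewest and is eliminated.
Round 2: Singh 4, Varga 2, Quinn 2, Okafor 1. Okafor has the fewest and is eliminated.
Round 3: Singh 4, Varga 3, Quinn 2. Quinn has the fewest and is eliminated.
Round 4: Singh 5, Varga 4. Singh has a majority.

Singh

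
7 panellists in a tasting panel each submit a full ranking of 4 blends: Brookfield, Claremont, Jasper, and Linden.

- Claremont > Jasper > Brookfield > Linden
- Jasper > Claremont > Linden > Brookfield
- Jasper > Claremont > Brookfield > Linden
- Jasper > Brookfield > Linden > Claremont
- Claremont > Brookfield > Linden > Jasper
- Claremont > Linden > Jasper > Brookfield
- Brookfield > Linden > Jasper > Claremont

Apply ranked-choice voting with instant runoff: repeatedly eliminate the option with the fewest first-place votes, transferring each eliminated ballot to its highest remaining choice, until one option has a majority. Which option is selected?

Round 1: Claremont 3, Jasper 3, Brookfield 1, Linden 0. Linden has the fewest and is eliminated.
Round 2: Claremont 3, Jasper 3, Brookfield 1. Brookfield has the fewest and is eliminated.
Round 3: Jasper 4, Claremont 3. Jasper has a majority.

Jasper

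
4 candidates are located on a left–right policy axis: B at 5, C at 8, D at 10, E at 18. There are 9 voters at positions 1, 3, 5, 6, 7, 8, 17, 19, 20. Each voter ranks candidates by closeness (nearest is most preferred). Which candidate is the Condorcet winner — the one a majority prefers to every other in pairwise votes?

With single-peaked preferences on a line, the Condorcet winner is the candidate closest to the median voter.
The median voter (position 7) is closest to C at 8.
Check: C vs D — voters closer to C: 6 of 9.

C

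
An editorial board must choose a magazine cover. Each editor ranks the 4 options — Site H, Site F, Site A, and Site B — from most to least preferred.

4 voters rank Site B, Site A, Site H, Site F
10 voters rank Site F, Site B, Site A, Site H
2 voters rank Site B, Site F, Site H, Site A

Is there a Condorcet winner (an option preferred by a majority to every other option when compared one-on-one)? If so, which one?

Head-to-head results (16 voters total):
Site H vs Site F: Site F wins 12–4.
Site H vs Site A: Site A wins 14–2.
Site H vs Site B: Site B wins 16–0.
Site F vs Site A: Site F wins 12–4.
Site F vs Site B: Site F wins 10–6.
Site A vs Site B: Site B wins 16–0.
Site F beats each rival — Site H (12–4), Site A (12–4), Site B (10–6) — so Site F is the Condorcet winner.

Site F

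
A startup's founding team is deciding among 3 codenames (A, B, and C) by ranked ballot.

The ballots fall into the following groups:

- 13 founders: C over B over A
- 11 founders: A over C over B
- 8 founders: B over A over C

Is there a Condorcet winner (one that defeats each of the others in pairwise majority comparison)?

Head-to-head results (32 voters total):
A vs B: B wins 21–11.
A vs C: A wins 19–13.
B vs C: C wins 24–8.
No candidate beats all others: A beats C beats B beats A, a majority cycle.

No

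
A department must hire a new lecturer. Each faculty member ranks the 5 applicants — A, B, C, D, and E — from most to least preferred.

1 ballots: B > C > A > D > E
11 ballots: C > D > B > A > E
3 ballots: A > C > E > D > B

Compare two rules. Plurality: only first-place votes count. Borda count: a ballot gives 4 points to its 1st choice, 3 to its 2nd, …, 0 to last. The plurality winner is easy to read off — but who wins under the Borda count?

Plurality first-place counts: A 3, B 1, C 11, D 0, E 0 → C.
Borda totals: A 25, B 26, C 56, D 37, E 6 → C.

C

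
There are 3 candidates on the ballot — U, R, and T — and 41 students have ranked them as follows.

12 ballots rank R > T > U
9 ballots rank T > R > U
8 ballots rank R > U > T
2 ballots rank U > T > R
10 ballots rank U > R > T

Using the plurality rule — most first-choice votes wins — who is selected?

R

First-place vote totals:
  U: 12
  R: 20
  T: 9
R has the most first-place votes.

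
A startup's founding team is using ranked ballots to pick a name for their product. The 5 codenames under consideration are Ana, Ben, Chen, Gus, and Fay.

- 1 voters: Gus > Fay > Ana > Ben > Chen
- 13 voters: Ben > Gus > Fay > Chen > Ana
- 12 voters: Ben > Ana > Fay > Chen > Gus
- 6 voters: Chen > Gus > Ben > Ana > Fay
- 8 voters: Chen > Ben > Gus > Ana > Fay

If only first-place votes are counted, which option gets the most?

First-place vote totals:
  Ana: 0
  Ben: 25
  Chen: 14
  Gus: 1
  Fay: 0
Ben has the most first-place votes.

Ben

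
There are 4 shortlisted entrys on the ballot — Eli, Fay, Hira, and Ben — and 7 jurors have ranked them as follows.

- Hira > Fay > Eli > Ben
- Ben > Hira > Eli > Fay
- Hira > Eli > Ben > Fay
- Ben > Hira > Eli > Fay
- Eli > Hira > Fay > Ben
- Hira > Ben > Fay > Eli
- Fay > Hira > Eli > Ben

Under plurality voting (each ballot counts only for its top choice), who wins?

First-place vote totals:
  Eli: 1
  Fay: 1
  Hira: 3
  Ben: 2
Hira has the most first-place votes.

Hira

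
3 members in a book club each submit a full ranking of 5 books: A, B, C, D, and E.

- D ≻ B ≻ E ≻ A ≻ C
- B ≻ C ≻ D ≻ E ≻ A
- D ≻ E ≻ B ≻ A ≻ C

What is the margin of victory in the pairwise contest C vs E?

Ballots ranking C above E: 1.
Ballots ranking E above C: 2.
E wins 2–1, a margin of 1.

1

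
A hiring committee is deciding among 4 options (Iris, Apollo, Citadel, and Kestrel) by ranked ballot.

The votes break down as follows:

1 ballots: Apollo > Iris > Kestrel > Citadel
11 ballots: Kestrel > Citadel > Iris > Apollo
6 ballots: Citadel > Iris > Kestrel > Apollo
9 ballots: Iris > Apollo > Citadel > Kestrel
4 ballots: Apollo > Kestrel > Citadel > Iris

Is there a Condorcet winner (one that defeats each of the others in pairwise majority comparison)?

No

Head-to-head results (31 voters total):
Iris vs Apollo: Iris wins 26–5.
Iris vs Citadel: Citadel wins 21–10.
Iris vs Kestrel: Iris wins 16–15.
Apollo vs Citadel: Citadel wins 17–14.
Apollo vs Kestrel: Kestrel wins 17–14.
Citadel vs Kestrel: Kestrel wins 16–15.
No candidate beats all others: Iris beats Kestrel beats Citadel beats Iris, a majority cycle.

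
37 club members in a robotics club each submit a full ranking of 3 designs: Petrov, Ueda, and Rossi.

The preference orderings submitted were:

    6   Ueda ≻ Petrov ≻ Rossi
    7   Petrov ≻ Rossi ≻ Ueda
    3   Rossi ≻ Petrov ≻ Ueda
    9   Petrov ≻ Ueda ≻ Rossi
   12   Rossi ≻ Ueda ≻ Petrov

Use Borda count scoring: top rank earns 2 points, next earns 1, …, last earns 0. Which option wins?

Petrov

Borda scores:
  Petrov: 6·1 + 7·2 + 3·1 + 9·2 + 12·0 = 41
  Ueda: 6·2 + 7·0 + 3·0 + 9·1 + 12·1 = 33
  Rossi: 6·0 + 7·1 + 3·2 + 9·0 + 12·2 = 37
Petrov has the highest total.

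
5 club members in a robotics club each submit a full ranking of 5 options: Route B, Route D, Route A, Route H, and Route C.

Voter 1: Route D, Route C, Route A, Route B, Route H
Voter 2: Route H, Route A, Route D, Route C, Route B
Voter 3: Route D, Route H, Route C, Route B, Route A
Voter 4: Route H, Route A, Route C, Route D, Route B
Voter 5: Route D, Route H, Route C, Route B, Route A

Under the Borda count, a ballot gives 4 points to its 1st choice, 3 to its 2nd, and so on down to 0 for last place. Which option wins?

Borda scores:
  Route B: 1 + 0 + 1 + 0 + 1 = 3
  Route D: 4 + 2 + 4 + 1 + 4 = 15
  Route A: 2 + 3 + 0 + 3 + 0 = 8
  Route H: 0 + 4 + 3 + 4 + 3 = 14
  Route C: 3 + 1 + 2 + 2 + 2 = 10
Route D has the highest total.

Route D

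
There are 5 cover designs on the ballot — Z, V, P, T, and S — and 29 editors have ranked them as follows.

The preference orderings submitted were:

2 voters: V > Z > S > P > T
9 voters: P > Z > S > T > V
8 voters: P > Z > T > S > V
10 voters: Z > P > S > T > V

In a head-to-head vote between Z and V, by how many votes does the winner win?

Ballots ranking Z above V: 9+8+10 = 27.
Ballots ranking V above Z: 2.
Z wins 27–2, a margin of 25.

25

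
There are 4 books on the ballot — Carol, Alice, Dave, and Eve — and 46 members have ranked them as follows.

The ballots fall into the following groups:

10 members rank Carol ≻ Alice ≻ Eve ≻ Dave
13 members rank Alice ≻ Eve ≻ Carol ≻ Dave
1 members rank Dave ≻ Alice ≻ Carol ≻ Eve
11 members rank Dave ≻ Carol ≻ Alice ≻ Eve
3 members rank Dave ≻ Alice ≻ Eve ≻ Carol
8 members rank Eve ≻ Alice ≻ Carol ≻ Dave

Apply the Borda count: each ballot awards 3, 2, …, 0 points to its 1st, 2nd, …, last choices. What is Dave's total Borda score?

Borda scores:
  Carol: 10·3 + 13·1 + 1 + 11·2 + 3·0 + 8·1 = 74
  Alice: 10·2 + 13·3 + 2 + 11·1 + 3·2 + 8·2 = 94
  Dave: 10·0 + 13·0 + 3 + 11·3 + 3·3 + 8·0 = 45
  Eve: 10·1 + 13·2 + 0 + 11·0 + 3·1 + 8·3 = 63

45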